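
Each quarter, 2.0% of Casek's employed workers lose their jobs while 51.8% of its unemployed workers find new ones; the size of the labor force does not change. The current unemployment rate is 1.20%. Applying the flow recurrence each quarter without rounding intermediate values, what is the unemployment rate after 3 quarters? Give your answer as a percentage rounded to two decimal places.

Unemployment rate after three quarters ≈ 3.47%.

With a fixed labor force, u_{t+1} = u_t + s·(1−u_t) − f·u_t = u_t·(1−s−f) + s.
Here 1−s−f = 0.462 and s = 0.020.
u_1 = 0.012000 × 0.462 + 0.020 = 0.025544.
u_2 = 0.025544 × 0.462 + 0.020 = 0.031801.
u_3 = 0.031801 × 0.462 + 0.020 = 0.034692.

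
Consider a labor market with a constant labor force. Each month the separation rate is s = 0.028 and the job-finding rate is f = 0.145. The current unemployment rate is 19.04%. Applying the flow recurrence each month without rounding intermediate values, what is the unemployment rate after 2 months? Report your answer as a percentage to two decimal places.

With a fixed labor force, u_{t+1} = u_t + s·(1−u_t) − f·u_t = u_t·(1−s−f) + s.
Here 1−s−f = 0.827 and s = 0.028.
u_1 = 0.190400 × 0.827 + 0.028 = 0.185461.
u_2 = 0.185461 × 0.827 + 0.028 = 0.181376.

Unemployment rate after two months ≈ 18.14%.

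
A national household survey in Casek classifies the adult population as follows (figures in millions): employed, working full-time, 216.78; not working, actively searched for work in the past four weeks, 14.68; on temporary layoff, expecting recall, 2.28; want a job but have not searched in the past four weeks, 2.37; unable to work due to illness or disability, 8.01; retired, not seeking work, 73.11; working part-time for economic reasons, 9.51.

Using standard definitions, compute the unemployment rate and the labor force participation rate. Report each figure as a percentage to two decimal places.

Employed = 216.78 + 9.51 = 226.29 million (anyone who worked, including part-time for economic reasons, counts as employed).
Unemployed = 14.68 + 2.28 = 16.96 million (jobless and actively searching, or on temporary layoff).
Labor force = 226.29 + 16.96 = 243.25 million.
Not in labor force = 2.37 + 8.01 + 73.11 = 83.49 million (those not working and not actively searching are outside the labor force — including those who want a job but have given up searching).
Civilian working-age population = 243.25 + 83.49 = 326.74 million.
Unemployment rate = 16.96 / 243.25 = 6.97%.
Labor force participation rate = 243.25 / 326.74 = 74.45%.

Unemployment rate ≈ 6.97%; labor force participation rate ≈ 74.45%.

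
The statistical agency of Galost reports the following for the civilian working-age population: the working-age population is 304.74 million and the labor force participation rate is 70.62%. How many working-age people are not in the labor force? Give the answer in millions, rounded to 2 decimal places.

About 89.53 million are not in the labor force.

Share not in the labor force = 1 − 0.7062 = 0.2938.
Not in labor force = 0.2938 × 304.74 ≈ 89.53 million.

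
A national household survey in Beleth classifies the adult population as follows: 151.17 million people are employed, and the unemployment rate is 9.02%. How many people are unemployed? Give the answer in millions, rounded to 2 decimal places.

Let U be the number unemployed. The labor force is E + U, and U/(E+U) = 0.0902.
So U = 0.0902 × 151.17 / (1 − 0.0902) = 13.6355 / 0.9098 ≈ 14.99 million.

About 14.99 million are unemployed.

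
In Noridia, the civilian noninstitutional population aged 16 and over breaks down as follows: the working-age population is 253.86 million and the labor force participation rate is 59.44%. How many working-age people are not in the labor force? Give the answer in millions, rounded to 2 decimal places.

About 102.97 million are not in the labor force.

Share not in the labor force = 1 − 0.5944 = 0.4056.
Not in labor force = 0.4056 × 253.86 ≈ 102.97 million.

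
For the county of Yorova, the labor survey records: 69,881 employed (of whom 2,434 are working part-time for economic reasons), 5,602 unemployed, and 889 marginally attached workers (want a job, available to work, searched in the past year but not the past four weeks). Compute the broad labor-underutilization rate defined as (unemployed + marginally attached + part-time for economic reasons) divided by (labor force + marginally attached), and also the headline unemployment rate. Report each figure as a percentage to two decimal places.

Broad underutilization rate ≈ 11.69%; headline unemployment rate ≈ 7.42%.

Labor force = 69,881 + 5,602 = 75,483.
Numerator = 5,602 + 889 + 2,434 = 8,925.
Denominator = 75,483 + 889 = 76,372.
Broad rate = 8,925 / 76,372 = 11.69%.
Headline unemployment rate = 5,602 / 75,483 = 7.42%.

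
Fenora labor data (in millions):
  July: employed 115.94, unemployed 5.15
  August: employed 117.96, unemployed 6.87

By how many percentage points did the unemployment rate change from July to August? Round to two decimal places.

The unemployment rate changed by +1.25 percentage points.

July: labor force = 115.94 + 5.15 = 121.09; u = 5.15/121.09 = 4.25%.
August: labor force = 117.96 + 6.87 = 124.83; u = 6.87/124.83 = 5.50%.
Change = 5.50% − 4.25% = +1.25 pp.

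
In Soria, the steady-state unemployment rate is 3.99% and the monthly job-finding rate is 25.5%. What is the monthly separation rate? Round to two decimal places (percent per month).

From u* = s/(s+f): s = u·f/(1−u).
s = 0.0399 × 25.5 / (1 − 0.0399) = 1.0175 / 0.9601 ≈ 1.06% per month.

Separation rate ≈ 1.06% per month.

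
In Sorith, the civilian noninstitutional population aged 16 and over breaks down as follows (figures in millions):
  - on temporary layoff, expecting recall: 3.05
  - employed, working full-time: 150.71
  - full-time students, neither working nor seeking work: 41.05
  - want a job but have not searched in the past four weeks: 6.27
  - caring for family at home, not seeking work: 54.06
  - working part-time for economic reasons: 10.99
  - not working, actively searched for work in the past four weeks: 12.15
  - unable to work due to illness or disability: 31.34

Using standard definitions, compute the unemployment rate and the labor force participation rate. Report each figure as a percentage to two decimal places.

Unemployment rate ≈ 8.59%; labor force participation rate ≈ 57.13%.

Employed = 150.71 + 10.99 = 161.70 million (anyone who worked, including part-time for economic reasons, counts as employed).
Unemployed = 3.05 + 12.15 = 15.20 million (jobless and actively searching, or on temporary layoff).
Labor force = 161.70 + 15.20 = 176.90 million.
Not in labor force = 41.05 + 6.27 + 54.06 + 31.34 = 132.72 million (those not working and not actively searching are outside the labor force — including those who want a job but have given up searching).
Civilian working-age population = 176.90 + 132.72 = 309.62 million.
Unemployment rate = 15.20 / 176.90 = 8.59%.
Labor force participation rate = 176.90 / 309.62 = 57.13%.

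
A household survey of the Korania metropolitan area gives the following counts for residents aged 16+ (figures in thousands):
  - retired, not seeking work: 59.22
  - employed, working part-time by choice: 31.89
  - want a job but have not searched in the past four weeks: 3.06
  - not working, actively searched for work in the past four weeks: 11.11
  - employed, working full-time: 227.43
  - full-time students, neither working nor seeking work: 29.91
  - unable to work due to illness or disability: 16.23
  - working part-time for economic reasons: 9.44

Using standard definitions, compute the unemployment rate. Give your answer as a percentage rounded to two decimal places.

Unemployment rate ≈ 3.97%.

Employed = 31.89 + 227.43 + 9.44 = 268.76 thousand (anyone who worked, including part-time for economic reasons, counts as employed).
Unemployed = 11.11 thousand.
Labor force = 268.76 + 11.11 = 279.87 thousand.
Unemployment rate = 11.11 / 279.87 = 3.97%.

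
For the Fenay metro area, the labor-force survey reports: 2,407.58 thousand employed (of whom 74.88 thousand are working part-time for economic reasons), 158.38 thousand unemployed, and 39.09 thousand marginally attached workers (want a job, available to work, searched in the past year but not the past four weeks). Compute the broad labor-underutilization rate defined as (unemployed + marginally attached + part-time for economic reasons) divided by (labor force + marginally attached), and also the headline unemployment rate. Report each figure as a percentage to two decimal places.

Labor force = 2,407.58 + 158.38 = 2,565.96 thousand.
Numerator = 158.38 + 39.09 + 74.88 = 272.35 thousand.
Denominator = 2,565.96 + 39.09 = 2,605.05 thousand.
Broad rate = 272.35 / 2,605.05 = 10.45%.
Headline unemployment rate = 158.38 / 2,565.96 = 6.17%.

Broad underutilization rate ≈ 10.45%; headline unemployment rate ≈ 6.17%.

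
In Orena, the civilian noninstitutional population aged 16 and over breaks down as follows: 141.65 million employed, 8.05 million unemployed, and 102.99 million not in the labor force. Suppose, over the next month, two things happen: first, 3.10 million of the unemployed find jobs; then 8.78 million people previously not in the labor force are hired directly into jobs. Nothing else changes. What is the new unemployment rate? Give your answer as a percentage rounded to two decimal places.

New unemployment rate ≈ 3.12%.

Initially, labor force = 141.65 + 8.05 = 149.70 million, so u = 8.05/149.70 = 5.38%.
After the first change, unemployed falls and employed rises by 3.10; labor force unchanged → E = 144.75, U = 4.95, labor force = 149.70 million.
After the second change, employed and labor force both rise by 8.78; unemployed unchanged → E = 153.53, U = 4.95, labor force = 158.48 million.
New unemployment rate = 4.95 / 158.48 = 3.12%.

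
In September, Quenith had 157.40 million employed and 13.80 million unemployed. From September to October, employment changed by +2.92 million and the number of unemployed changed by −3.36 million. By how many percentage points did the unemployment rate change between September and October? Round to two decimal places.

September: labor force = 157.40 + 13.80 = 171.20; u = 13.80/171.20 = 8.06%.
October: labor force = 160.32 + 10.44 = 170.76; u = 10.44/170.76 = 6.11%.
Change = 6.11% − 8.06% = −1.95 pp.

The unemployment rate changed by −1.95 percentage points.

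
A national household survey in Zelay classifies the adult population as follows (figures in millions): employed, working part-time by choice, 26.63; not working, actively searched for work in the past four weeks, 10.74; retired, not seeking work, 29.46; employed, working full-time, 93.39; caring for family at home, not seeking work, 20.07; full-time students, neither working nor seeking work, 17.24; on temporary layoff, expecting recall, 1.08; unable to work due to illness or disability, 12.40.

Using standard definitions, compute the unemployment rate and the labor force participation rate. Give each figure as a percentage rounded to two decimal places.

Employed = 26.63 + 93.39 = 120.02 million.
Unemployed = 10.74 + 1.08 = 11.82 million (jobless and actively searching, or on temporary layoff).
Labor force = 120.02 + 11.82 = 131.84 million.
Not in labor force = 29.46 + 20.07 + 17.24 + 12.40 = 79.17 million (those not working and not actively searching are outside the labor force).
Civilian working-age population = 131.84 + 79.17 = 211.01 million.
Unemployment rate = 11.82 / 131.84 = 8.97%.
Labor force participation rate = 131.84 / 211.01 = 62.48%.

Unemployment rate ≈ 8.97%; labor force participation rate ≈ 62.48%.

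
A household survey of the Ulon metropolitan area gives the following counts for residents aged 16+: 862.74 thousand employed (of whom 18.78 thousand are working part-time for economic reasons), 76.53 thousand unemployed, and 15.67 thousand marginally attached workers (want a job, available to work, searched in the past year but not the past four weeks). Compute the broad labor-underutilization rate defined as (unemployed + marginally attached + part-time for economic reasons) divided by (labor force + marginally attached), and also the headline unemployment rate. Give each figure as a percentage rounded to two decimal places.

Broad underutilization rate ≈ 11.62%; headline unemployment rate ≈ 8.15%.

Labor force = 862.74 + 76.53 = 939.27 thousand.
Numerator = 76.53 + 15.67 + 18.78 = 110.98 thousand.
Denominator = 939.27 + 15.67 = 954.94 thousand.
Broad rate = 110.98 / 954.94 = 11.62%.
Headline unemployment rate = 76.53 / 939.27 = 8.15%.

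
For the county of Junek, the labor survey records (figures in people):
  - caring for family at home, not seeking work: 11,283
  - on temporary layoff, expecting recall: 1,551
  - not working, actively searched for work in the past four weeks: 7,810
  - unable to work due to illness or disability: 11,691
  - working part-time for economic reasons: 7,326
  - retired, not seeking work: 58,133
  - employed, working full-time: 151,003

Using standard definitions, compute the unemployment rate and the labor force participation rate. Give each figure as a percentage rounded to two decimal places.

Employed = 7,326 + 151,003 = 158,329 (anyone who worked, including part-time for economic reasons, counts as employed).
Unemployed = 1,551 + 7,810 = 9,361 (jobless and actively searching, or on temporary layoff).
Labor force = 158,329 + 9,361 = 167,690.
Not in labor force = 11,283 + 11,691 + 58,133 = 81,107 (those not working and not actively searching are outside the labor force).
Civilian working-age population = 167,690 + 81,107 = 248,797.
Unemployment rate = 9,361 / 167,690 = 5.58%.
Labor force participation rate = 167,690 / 248,797 = 67.40%.

Unemployment rate ≈ 5.58%; labor force participation rate ≈ 67.40%.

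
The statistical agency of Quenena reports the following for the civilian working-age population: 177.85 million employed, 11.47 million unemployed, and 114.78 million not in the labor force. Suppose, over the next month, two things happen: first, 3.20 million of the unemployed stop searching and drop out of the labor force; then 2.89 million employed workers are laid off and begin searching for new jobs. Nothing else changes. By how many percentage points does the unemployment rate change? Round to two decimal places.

The unemployment rate changes by −0.06 percentage points.

Initially, labor force = 177.85 + 11.47 = 189.32 million, so u = 11.47/189.32 = 6.06%.
After the first change, unemployed and labor force both fall by 3.20 → E = 177.85, U = 8.27, labor force = 186.12 million.
After the second change, employed falls and unemployed rises by 2.89; labor force unchanged → E = 174.96, U = 11.16, labor force = 186.12 million.
New unemployment rate = 11.16 / 186.12 = 6.00%.
Change = 6.00% − 6.06% = −0.06 percentage points.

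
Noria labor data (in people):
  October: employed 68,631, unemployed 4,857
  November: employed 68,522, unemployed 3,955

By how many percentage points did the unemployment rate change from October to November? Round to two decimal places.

The unemployment rate changed by −1.15 percentage points.

October: labor force = 68,631 + 4,857 = 73,488; u = 4,857/73,488 = 6.61%.
November: labor force = 68,522 + 3,955 = 72,477; u = 3,955/72,477 = 5.46%.
Change = 5.46% − 6.61% = −1.15 pp.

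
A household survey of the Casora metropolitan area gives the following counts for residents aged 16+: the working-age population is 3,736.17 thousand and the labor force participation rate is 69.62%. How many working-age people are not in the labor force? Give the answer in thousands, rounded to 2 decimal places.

About 1,135.05 thousand are not in the labor force.

Share not in the labor force = 1 − 0.6962 = 0.3038.
Not in labor force = 0.3038 × 3,736.17 ≈ 1,135.05 thousand.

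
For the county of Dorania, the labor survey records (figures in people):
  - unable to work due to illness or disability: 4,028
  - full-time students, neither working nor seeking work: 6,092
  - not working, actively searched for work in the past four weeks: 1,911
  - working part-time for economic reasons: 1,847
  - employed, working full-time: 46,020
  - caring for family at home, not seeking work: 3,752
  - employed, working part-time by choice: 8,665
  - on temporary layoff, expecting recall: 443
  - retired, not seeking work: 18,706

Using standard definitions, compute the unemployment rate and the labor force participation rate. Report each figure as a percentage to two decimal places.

Unemployment rate ≈ 4.00%; labor force participation rate ≈ 64.38%.

Employed = 1,847 + 46,020 + 8,665 = 56,532 (anyone who worked, including part-time for economic reasons, counts as employed).
Unemployed = 1,911 + 443 = 2,354 (jobless and actively searching, or on temporary layoff).
Labor force = 56,532 + 2,354 = 58,886.
Not in labor force = 4,028 + 6,092 + 3,752 + 18,706 = 32,578 (those not working and not actively searching are outside the labor force).
Civilian working-age population = 58,886 + 32,578 = 91,464.
Unemployment rate = 2,354 / 58,886 = 4.00%.
Labor force participation rate = 58,886 / 91,464 = 64.38%.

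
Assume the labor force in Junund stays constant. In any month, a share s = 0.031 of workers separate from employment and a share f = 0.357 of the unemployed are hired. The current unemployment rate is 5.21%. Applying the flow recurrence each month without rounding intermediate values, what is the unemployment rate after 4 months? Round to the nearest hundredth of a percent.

With a fixed labor force, u_{t+1} = u_t + s·(1−u_t) − f·u_t = u_t·(1−s−f) + s.
Here 1−s−f = 0.612 and s = 0.031.
u_1 = 0.052100 × 0.612 + 0.031 = 0.062885.
u_2 = 0.062885 × 0.612 + 0.031 = 0.069486.
u_3 = 0.069486 × 0.612 + 0.031 = 0.073525.
u_4 = 0.073525 × 0.612 + 0.031 = 0.075997.

Unemployment rate after four months ≈ 7.60%.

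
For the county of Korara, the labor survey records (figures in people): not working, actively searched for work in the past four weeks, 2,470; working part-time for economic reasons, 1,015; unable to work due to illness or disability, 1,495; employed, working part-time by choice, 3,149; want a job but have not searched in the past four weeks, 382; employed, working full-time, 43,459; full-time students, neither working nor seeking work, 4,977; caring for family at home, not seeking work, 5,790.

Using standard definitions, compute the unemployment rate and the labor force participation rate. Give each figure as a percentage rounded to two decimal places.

Employed = 1,015 + 3,149 + 43,459 = 47,623 (anyone who worked, including part-time for economic reasons, counts as employed).
Unemployed = 2,470.
Labor force = 47,623 + 2,470 = 50,093.
Not in labor force = 1,495 + 382 + 4,977 + 5,790 = 12,644 (those not working and not actively searching are outside the labor force — including those who want a job but have given up searching).
Civilian working-age population = 50,093 + 12,644 = 62,737.
Unemployment rate = 2,470 / 50,093 = 4.93%.
Labor force participation rate = 50,093 / 62,737 = 79.85%.

Unemployment rate ≈ 4.93%; labor force participation rate ≈ 79.85%.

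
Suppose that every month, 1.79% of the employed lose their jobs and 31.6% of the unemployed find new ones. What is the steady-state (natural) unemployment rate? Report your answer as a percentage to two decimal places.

At steady state the flows balance: s·E = f·U, so U/(E+U) = s/(s+f).
u* = 1.79 / (1.79 + 31.6) = 1.79 / 33.39 = 5.36%.

Steady-state unemployment rate ≈ 5.36%.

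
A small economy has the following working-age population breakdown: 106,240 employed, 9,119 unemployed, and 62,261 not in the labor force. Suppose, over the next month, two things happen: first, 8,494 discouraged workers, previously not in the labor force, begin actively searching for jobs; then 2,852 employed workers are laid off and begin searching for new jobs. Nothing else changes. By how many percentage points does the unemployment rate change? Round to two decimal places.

Initially, labor force = 106,240 + 9,119 = 115,359, so u = 9,119/115,359 = 7.90%.
After the first change, unemployed and labor force both rise by 8,494 → E = 106,240, U = 17,613, labor force = 123,853.
After the second change, employed falls and unemployed rises by 2,852; labor force unchanged → E = 103,388, U = 20,465, labor force = 123,853.
New unemployment rate = 20,465 / 123,853 = 16.52%.
Change = 16.52% − 7.90% = +8.62 percentage points.

The unemployment rate changes by +8.62 percentage points.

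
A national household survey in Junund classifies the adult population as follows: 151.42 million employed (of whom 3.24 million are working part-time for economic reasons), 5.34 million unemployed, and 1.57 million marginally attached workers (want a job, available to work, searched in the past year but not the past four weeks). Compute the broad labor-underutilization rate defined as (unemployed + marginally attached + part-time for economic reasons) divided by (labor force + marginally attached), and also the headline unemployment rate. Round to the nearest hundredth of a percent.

Labor force = 151.42 + 5.34 = 156.76 million.
Numerator = 5.34 + 1.57 + 3.24 = 10.15 million.
Denominator = 156.76 + 1.57 = 158.33 million.
Broad rate = 10.15 / 158.33 = 6.41%.
Headline unemployment rate = 5.34 / 156.76 = 3.41%.

Broad underutilization rate ≈ 6.41%; headline unemployment rate ≈ 3.41%.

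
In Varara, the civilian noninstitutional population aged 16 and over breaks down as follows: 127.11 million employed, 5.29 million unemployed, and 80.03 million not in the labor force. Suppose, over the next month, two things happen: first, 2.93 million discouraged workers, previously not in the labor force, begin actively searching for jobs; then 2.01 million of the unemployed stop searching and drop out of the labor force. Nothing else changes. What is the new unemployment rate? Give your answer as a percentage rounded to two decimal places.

Initially, labor force = 127.11 + 5.29 = 132.40 million, so u = 5.29/132.40 = 4.00%.
After the first change, unemployed and labor force both rise by 2.93 → E = 127.11, U = 8.22, labor force = 135.33 million.
After the second change, unemployed and labor force both fall by 2.01 → E = 127.11, U = 6.21, labor force = 133.32 million.
New unemployment rate = 6.21 / 133.32 = 4.66%.

New unemployment rate ≈ 4.66%.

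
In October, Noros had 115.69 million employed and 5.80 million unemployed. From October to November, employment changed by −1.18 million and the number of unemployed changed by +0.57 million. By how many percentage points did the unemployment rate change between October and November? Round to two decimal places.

October: labor force = 115.69 + 5.80 = 121.49; u = 5.80/121.49 = 4.77%.
November: labor force = 114.51 + 6.37 = 120.88; u = 6.37/120.88 = 5.27%.
Change = 5.27% − 4.77% = +0.50 pp.

The unemployment rate changed by +0.50 percentage points.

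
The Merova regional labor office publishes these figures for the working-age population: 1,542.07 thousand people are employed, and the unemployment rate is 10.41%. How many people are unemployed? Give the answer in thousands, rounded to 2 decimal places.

Let U be the number unemployed. The labor force is E + U, and U/(E+U) = 0.1041.
So U = 0.1041 × 1,542.07 / (1 − 0.1041) = 160.5295 / 0.8959 ≈ 179.18 thousand.

About 179.18 thousand are unemployed.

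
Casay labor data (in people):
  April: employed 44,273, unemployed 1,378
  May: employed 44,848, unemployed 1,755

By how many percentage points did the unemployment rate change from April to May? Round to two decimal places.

April: labor force = 44,273 + 1,378 = 45,651; u = 1,378/45,651 = 3.02%.
May: labor force = 44,848 + 1,755 = 46,603; u = 1,755/46,603 = 3.77%.
Change = 3.77% − 3.02% = +0.75 pp.

The unemployment rate changed by +0.75 percentage points.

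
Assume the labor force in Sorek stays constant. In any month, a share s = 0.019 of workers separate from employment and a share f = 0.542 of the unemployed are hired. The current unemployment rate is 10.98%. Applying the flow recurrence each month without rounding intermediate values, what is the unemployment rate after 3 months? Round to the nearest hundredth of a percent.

Unemployment rate after three months ≈ 4.03%.

With a fixed labor force, u_{t+1} = u_t + s·(1−u_t) − f·u_t = u_t·(1−s−f) + s.
Here 1−s−f = 0.439 and s = 0.019.
u_1 = 0.109800 × 0.439 + 0.019 = 0.067202.
u_2 = 0.067202 × 0.439 + 0.019 = 0.048502.
u_3 = 0.048502 × 0.439 + 0.019 = 0.040292.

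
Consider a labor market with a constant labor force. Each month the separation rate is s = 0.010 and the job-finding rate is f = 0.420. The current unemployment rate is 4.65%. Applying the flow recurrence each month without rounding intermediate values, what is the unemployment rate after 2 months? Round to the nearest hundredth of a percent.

Unemployment rate after two months ≈ 3.08%.

With a fixed labor force, u_{t+1} = u_t + s·(1−u_t) − f·u_t = u_t·(1−s−f) + s.
Here 1−s−f = 0.570 and s = 0.010.
u_1 = 0.046500 × 0.570 + 0.010 = 0.036505.
u_2 = 0.036505 × 0.570 + 0.010 = 0.030808.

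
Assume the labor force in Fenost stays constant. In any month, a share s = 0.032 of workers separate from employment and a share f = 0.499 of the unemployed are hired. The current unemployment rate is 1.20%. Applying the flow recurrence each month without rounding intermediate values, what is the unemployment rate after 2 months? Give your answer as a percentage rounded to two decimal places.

With a fixed labor force, u_{t+1} = u_t + s·(1−u_t) − f·u_t = u_t·(1−s−f) + s.
Here 1−s−f = 0.469 and s = 0.032.
u_1 = 0.012000 × 0.469 + 0.032 = 0.037628.
u_2 = 0.037628 × 0.469 + 0.032 = 0.049648.

Unemployment rate after two months ≈ 4.96%.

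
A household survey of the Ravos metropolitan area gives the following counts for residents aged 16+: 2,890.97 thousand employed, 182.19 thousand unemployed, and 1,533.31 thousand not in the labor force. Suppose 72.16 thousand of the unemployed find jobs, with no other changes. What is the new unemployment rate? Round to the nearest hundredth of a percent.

New unemployment rate ≈ 3.58%.

Initially, labor force = 2,890.97 + 182.19 = 3,073.16 thousand, so u = 182.19/3,073.16 = 5.93%.
After the change, unemployed falls and employed rises by 72.16; labor force unchanged → E = 2,963.13, U = 110.03, labor force = 3,073.16 thousand.
New unemployment rate = 110.03 / 3,073.16 = 3.58%.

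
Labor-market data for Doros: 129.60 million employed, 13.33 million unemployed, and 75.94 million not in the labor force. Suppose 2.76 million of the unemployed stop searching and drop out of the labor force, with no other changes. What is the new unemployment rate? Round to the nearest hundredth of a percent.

Initially, labor force = 129.60 + 13.33 = 142.93 million, so u = 13.33/142.93 = 9.33%.
After the change, unemployed and labor force both fall by 2.76 → E = 129.60, U = 10.57, labor force = 140.17 million.
New unemployment rate = 10.57 / 140.17 = 7.54%.

New unemployment rate ≈ 7.54%.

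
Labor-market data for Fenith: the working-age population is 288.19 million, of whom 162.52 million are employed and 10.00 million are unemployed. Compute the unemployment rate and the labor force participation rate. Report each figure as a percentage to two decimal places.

Unemployment rate ≈ 5.80%; labor force participation rate ≈ 59.86%.

Labor force = employed + unemployed = 162.52 + 10.00 = 172.52 million.
Unemployment rate = 10.00 / 172.52 = 5.80%.
Labor force participation rate = 172.52 / 288.19 = 59.86%.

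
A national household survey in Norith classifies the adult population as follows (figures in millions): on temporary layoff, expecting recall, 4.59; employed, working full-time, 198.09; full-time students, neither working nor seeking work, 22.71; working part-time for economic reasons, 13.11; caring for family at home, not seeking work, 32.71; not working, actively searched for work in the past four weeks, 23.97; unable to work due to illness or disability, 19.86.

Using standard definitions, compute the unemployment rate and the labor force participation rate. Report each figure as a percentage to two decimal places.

Employed = 198.09 + 13.11 = 211.20 million (anyone who worked, including part-time for economic reasons, counts as employed).
Unemployed = 4.59 + 23.97 = 28.56 million (jobless and actively searching, or on temporary layoff).
Labor force = 211.20 + 28.56 = 239.76 million.
Not in labor force = 22.71 + 32.71 + 19.86 = 75.28 million (those not working and not actively searching are outside the labor force).
Civilian working-age population = 239.76 + 75.28 = 315.04 million.
Unemployment rate = 28.56 / 239.76 = 11.91%.
Labor force participation rate = 239.76 / 315.04 = 76.10%.

Unemployment rate ≈ 11.91%; labor force participation rate ≈ 76.10%.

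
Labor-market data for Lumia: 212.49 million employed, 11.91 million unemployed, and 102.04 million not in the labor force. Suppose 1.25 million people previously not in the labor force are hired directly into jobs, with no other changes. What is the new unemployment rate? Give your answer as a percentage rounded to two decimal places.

New unemployment rate ≈ 5.28%.

Initially, labor force = 212.49 + 11.91 = 224.40 million, so u = 11.91/224.40 = 5.31%.
After the change, employed and labor force both rise by 1.25; unemployed unchanged → E = 213.74, U = 11.91, labor force = 225.65 million.
New unemployment rate = 11.91 / 225.65 = 5.28%.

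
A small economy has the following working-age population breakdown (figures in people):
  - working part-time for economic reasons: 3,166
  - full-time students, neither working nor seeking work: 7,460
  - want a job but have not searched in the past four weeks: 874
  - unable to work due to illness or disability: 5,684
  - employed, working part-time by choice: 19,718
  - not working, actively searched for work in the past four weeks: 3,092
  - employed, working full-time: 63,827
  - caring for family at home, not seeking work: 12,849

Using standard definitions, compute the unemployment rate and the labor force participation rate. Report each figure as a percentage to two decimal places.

Unemployment rate ≈ 3.44%; labor force participation rate ≈ 76.97%.

Employed = 3,166 + 19,718 + 63,827 = 86,711 (anyone who worked, including part-time for economic reasons, counts as employed).
Unemployed = 3,092.
Labor force = 86,711 + 3,092 = 89,803.
Not in labor force = 7,460 + 874 + 5,684 + 12,849 = 26,867 (those not working and not actively searching are outside the labor force — including those who want a job but have given up searching).
Civilian working-age population = 89,803 + 26,867 = 116,670.
Unemployment rate = 3,092 / 89,803 = 3.44%.
Labor force participation rate = 89,803 / 116,670 = 76.97%.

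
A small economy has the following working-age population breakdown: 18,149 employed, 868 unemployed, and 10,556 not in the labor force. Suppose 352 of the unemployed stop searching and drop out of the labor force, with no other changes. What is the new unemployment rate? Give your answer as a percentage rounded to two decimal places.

Initially, labor force = 18,149 + 868 = 19,017, so u = 868/19,017 = 4.56%.
After the change, unemployed and labor force both fall by 352 → E = 18,149, U = 516, labor force = 18,665.
New unemployment rate = 516 / 18,665 = 2.76%.

New unemployment rate ≈ 2.76%.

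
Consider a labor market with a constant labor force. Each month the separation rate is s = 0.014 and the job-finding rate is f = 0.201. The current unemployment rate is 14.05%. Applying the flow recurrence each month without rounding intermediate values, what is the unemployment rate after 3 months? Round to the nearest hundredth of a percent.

With a fixed labor force, u_{t+1} = u_t + s·(1−u_t) − f·u_t = u_t·(1−s−f) + s.
Here 1−s−f = 0.785 and s = 0.014.
u_1 = 0.140500 × 0.785 + 0.014 = 0.124293.
u_2 = 0.124293 × 0.785 + 0.014 = 0.111570.
u_3 = 0.111570 × 0.785 + 0.014 = 0.101582.

Unemployment rate after three months ≈ 10.16%.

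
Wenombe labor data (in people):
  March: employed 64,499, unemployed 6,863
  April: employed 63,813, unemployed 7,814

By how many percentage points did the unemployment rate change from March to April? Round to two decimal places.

The unemployment rate changed by +1.29 percentage points.

March: labor force = 64,499 + 6,863 = 71,362; u = 6,863/71,362 = 9.62%.
April: labor force = 63,813 + 7,814 = 71,627; u = 7,814/71,627 = 10.91%.
Change = 10.91% − 9.62% = +1.29 pp.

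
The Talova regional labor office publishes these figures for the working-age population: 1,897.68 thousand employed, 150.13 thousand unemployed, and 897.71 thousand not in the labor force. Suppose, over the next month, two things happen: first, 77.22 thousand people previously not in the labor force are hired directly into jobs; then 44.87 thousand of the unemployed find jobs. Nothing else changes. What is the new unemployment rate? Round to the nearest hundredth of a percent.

Initially, labor force = 1,897.68 + 150.13 = 2,047.81 thousand, so u = 150.13/2,047.81 = 7.33%.
After the first change, employed and labor force both rise by 77.22; unemployed unchanged → E = 1,974.90, U = 150.13, labor force = 2,125.03 thousand.
After the second change, unemployed falls and employed rises by 44.87; labor force unchanged → E = 2,019.77, U = 105.26, labor force = 2,125.03 thousand.
New unemployment rate = 105.26 / 2,125.03 = 4.95%.

New unemployment rate ≈ 4.95%.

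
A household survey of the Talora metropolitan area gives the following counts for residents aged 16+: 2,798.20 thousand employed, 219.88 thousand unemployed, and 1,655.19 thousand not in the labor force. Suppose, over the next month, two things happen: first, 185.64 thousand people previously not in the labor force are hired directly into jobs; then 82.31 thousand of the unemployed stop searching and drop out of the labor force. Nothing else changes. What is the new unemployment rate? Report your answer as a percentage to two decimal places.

New unemployment rate ≈ 4.41%.

Initially, labor force = 2,798.20 + 219.88 = 3,018.08 thousand, so u = 219.88/3,018.08 = 7.29%.
After the first change, employed and labor force both rise by 185.64; unemployed unchanged → E = 2,983.84, U = 219.88, labor force = 3,203.72 thousand.
After the second change, unemployed and labor force both fall by 82.31 → E = 2,983.84, U = 137.57, labor force = 3,121.41 thousand.
New unemployment rate = 137.57 / 3,121.41 = 4.41%.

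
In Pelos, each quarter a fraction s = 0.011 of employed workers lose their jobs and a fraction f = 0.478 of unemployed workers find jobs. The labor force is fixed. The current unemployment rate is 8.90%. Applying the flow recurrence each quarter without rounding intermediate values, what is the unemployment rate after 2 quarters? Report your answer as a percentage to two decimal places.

With a fixed labor force, u_{t+1} = u_t + s·(1−u_t) − f·u_t = u_t·(1−s−f) + s.
Here 1−s−f = 0.511 and s = 0.011.
u_1 = 0.089000 × 0.511 + 0.011 = 0.056479.
u_2 = 0.056479 × 0.511 + 0.011 = 0.039861.

Unemployment rate after two quarters ≈ 3.99%.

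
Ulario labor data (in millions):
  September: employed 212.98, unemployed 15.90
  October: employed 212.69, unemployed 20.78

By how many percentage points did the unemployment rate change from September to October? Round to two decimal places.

September: labor force = 212.98 + 15.90 = 228.88; u = 15.90/228.88 = 6.95%.
October: labor force = 212.69 + 20.78 = 233.47; u = 20.78/233.47 = 8.90%.
Change = 8.90% − 6.95% = +1.95 pp.

The unemployment rate changed by +1.95 percentage points.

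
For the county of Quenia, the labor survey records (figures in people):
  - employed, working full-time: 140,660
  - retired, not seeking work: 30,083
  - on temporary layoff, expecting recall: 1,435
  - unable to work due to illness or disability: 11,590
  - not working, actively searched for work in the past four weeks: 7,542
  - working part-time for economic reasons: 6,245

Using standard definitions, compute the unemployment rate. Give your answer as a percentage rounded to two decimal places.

Employed = 140,660 + 6,245 = 146,905 (anyone who worked, including part-time for economic reasons, counts as employed).
Unemployed = 1,435 + 7,542 = 8,977 (jobless and actively searching, or on temporary layoff).
Labor force = 146,905 + 8,977 = 155,882.
Unemployment rate = 8,977 / 155,882 = 5.76%.

Unemployment rate ≈ 5.76%.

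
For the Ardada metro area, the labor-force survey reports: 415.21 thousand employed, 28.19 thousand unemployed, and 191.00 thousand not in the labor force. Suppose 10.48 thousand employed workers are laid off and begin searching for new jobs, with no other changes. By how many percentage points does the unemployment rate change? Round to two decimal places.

The unemployment rate changes by +2.36 percentage points.

Initially, labor force = 415.21 + 28.19 = 443.40 thousand, so u = 28.19/443.40 = 6.36%.
After the change, employed falls and unemployed rises by 10.48; labor force unchanged → E = 404.73, U = 38.67, labor force = 443.40 thousand.
New unemployment rate = 38.67 / 443.40 = 8.72%.
Change = 8.72% − 6.36% = +2.36 percentage points.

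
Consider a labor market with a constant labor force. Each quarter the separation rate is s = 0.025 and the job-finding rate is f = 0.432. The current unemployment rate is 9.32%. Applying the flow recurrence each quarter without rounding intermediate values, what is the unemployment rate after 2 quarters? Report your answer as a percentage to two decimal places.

With a fixed labor force, u_{t+1} = u_t + s·(1−u_t) − f·u_t = u_t·(1−s−f) + s.
Here 1−s−f = 0.543 and s = 0.025.
u_1 = 0.093200 × 0.543 + 0.025 = 0.075608.
u_2 = 0.075608 × 0.543 + 0.025 = 0.066055.

Unemployment rate after two quarters ≈ 6.61%.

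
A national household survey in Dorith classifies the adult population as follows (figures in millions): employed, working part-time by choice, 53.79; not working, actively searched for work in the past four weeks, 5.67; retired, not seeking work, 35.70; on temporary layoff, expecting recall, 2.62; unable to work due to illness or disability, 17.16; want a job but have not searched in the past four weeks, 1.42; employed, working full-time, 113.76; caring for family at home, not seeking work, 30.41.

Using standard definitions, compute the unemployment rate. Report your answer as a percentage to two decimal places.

Employed = 53.79 + 113.76 = 167.55 million.
Unemployed = 5.67 + 2.62 = 8.29 million (jobless and actively searching, or on temporary layoff).
Labor force = 167.55 + 8.29 = 175.84 million.
Unemployment rate = 8.29 / 175.84 = 4.71%.

Unemployment rate ≈ 4.71%.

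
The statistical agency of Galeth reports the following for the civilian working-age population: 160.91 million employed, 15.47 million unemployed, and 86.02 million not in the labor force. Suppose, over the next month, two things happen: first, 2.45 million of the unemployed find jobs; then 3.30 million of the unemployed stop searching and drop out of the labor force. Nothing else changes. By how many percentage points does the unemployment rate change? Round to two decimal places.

The unemployment rate changes by −3.15 percentage points.

Initially, labor force = 160.91 + 15.47 = 176.38 million, so u = 15.47/176.38 = 8.77%.
After the first change, unemployed falls and employed rises by 2.45; labor force unchanged → E = 163.36, U = 13.02, labor force = 176.38 million.
After the second change, unemployed and labor force both fall by 3.30 → E = 163.36, U = 9.72, labor force = 173.08 million.
New unemployment rate = 9.72 / 173.08 = 5.62%.
Change = 5.62% − 8.77% = −3.15 percentage points.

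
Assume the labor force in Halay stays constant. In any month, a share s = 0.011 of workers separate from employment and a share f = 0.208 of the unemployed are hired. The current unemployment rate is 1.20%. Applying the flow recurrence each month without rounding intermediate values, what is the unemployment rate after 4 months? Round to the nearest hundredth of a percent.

With a fixed labor force, u_{t+1} = u_t + s·(1−u_t) − f·u_t = u_t·(1−s−f) + s.
Here 1−s−f = 0.781 and s = 0.011.
u_1 = 0.012000 × 0.781 + 0.011 = 0.020372.
u_2 = 0.020372 × 0.781 + 0.011 = 0.026911.
u_3 = 0.026911 × 0.781 + 0.011 = 0.032017.
u_4 = 0.032017 × 0.781 + 0.011 = 0.036005.

Unemployment rate after four months ≈ 3.60%.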